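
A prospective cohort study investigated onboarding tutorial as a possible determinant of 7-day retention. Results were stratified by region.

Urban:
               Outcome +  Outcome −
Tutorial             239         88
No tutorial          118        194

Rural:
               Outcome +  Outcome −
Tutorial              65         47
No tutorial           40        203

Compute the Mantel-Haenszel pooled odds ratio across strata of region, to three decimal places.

5.093

OR_MH = Σ(aᵢdᵢ/nᵢ) / Σ(bᵢcᵢ/nᵢ), where nᵢ is the stratum total.
Stratum 1 (Urban): n = 639; a·d/n = 239·194/639 = 72.5603; b·c/n = 88·118/639 = 16.2504
Stratum 2 (Rural): n = 355; a·d/n = 65·203/355 = 37.1690; b·c/n = 47·40/355 = 5.2958
OR_MH = (72.5603 + 37.1690) / (16.2504 + 5.2958) = 109.7293 / 21.5462 = 5.09275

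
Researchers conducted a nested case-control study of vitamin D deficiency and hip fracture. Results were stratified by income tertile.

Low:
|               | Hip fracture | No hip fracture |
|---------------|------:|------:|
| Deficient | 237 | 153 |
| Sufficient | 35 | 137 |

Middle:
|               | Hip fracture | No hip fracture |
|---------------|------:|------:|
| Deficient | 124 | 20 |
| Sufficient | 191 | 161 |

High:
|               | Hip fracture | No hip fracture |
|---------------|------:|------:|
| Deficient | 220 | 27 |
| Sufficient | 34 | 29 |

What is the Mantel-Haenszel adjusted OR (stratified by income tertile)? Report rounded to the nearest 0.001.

OR_MH = Σ(aᵢdᵢ/nᵢ) / Σ(bᵢcᵢ/nᵢ), where nᵢ is the stratum total.
Stratum 1 (Low): n = 562; a·d/n = 237·137/562 = 57.7740; b·c/n = 153·35/562 = 9.5285
Stratum 2 (Middle): n = 496; a·d/n = 124·161/496 = 40.2500; b·c/n = 20·191/496 = 7.7016
Stratum 3 (High): n = 310; a·d/n = 220·29/310 = 20.5806; b·c/n = 27·34/310 = 2.9613
OR_MH = (57.7740 + 40.2500 + 20.5806) / (9.5285 + 7.7016 + 2.9613) = 118.6047 / 20.1914 = 5.87403

5.874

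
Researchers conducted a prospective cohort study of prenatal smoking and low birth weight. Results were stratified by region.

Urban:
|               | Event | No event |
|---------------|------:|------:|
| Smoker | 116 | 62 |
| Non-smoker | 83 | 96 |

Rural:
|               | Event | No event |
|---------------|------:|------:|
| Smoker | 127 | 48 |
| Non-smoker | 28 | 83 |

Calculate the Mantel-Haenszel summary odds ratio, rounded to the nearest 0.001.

3.560

OR_MH = Σ(aᵢdᵢ/nᵢ) / Σ(bᵢcᵢ/nᵢ), where nᵢ is the stratum total.
Stratum 1 (Urban): n = 357; a·d/n = 116·96/357 = 31.1933; b·c/n = 62·83/357 = 14.4146
Stratum 2 (Rural): n = 286; a·d/n = 127·83/286 = 36.8566; b·c/n = 48·28/286 = 4.6993
OR_MH = (31.1933 + 36.8566) / (14.4146 + 4.6993) = 68.0499 / 19.1139 = 3.56024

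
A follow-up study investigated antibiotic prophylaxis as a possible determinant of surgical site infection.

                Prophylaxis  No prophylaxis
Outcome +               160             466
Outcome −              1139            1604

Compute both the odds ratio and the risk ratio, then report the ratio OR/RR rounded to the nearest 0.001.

0.884

Reading the table with exposure as columns: a = 160 (Prophylaxis, case), b = 1139 (Prophylaxis, non-case), c = 466 (No prophylaxis, case), d = 1604.
OR = (160·1604)/(1139·466) = 256640/530774 = 0.48352
Risk in exposed = 160/1299 = 0.12317; risk in unexposed = 466/2070 = 0.22512; RR = 0.54714
OR/RR = 0.48352 / 0.54714 = 0.88373
The outcome is not rare, so the OR lies further from 1 than the RR.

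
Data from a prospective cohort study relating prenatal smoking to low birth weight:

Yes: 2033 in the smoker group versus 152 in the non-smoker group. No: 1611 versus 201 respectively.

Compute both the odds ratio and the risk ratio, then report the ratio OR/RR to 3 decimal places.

From the description: a = 2033, b = 1611, c = 152, d = 201.
OR = (2033·201)/(1611·152) = 408633/244872 = 1.66876
Risk in exposed = 2033/3644 = 0.55790; risk in unexposed = 152/353 = 0.43059; RR = 1.29566
OR/RR = 1.66876 / 1.29566 = 1.28797
The outcome is not rare, so the OR lies further from 1 than the RR.

1.288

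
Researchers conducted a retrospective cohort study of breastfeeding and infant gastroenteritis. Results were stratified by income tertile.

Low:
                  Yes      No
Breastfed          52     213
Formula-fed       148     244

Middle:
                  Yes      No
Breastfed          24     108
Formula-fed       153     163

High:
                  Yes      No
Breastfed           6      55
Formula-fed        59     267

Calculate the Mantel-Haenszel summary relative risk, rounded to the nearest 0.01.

0.46

RR_MH = Σ(aᵢ·n₀ᵢ/nᵢ) / Σ(cᵢ·n₁ᵢ/nᵢ), with n₁ᵢ = aᵢ+bᵢ (exposed), n₀ᵢ = cᵢ+dᵢ (unexposed), nᵢ = n₁ᵢ+n₀ᵢ.
Stratum 1 (Low): n₁ = 265, n₀ = 392, n = 657; a·n₀/n = 52·392/657 = 31.0259; c·n₁/n = 148·265/657 = 59.6956
Stratum 2 (Middle): n₁ = 132, n₀ = 316, n = 448; a·n₀/n = 24·316/448 = 16.9286; c·n₁/n = 153·132/448 = 45.0804
Stratum 3 (High): n₁ = 61, n₀ = 326, n = 387; a·n₀/n = 6·326/387 = 5.0543; c·n₁/n = 59·61/387 = 9.2997
RR_MH = (31.0259 + 16.9286 + 5.0543) / (59.6956 + 45.0804 + 9.2997) = 53.0087 / 114.0757 = 0.46468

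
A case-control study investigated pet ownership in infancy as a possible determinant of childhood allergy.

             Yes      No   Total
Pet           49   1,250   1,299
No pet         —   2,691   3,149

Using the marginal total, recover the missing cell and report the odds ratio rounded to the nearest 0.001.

The missing cell is in the unexposed row: 3149 − 2691 = 458.
So a = 49, b = 1250, c = 458, d = 2691.
OR = (a·d)/(b·c) = (49 × 2691) / (1250 × 458) = 131859 / 572500 = 0.23032

0.230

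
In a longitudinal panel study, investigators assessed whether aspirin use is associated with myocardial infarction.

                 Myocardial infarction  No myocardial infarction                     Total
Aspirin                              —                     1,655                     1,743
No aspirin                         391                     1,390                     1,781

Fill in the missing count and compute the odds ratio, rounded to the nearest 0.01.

0.19

The missing cell is in the exposed row: 1743 − 1655 = 88.
So a = 88, b = 1655, c = 391, d = 1390.
OR = (a·d)/(b·c) = (88 × 1390) / (1655 × 391) = 122320 / 647105 = 0.18903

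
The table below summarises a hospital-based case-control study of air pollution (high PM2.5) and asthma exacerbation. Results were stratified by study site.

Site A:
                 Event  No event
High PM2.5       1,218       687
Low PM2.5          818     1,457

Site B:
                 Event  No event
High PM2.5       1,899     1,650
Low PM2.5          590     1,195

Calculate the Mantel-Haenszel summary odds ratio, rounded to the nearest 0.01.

2.68

OR_MH = Σ(aᵢdᵢ/nᵢ) / Σ(bᵢcᵢ/nᵢ), where nᵢ is the stratum total.
Stratum 1 (Site A): n = 4180; a·d/n = 1218·1457/4180 = 424.5517; b·c/n = 687·818/4180 = 134.4416
Stratum 2 (Site B): n = 5334; a·d/n = 1899·1195/5334 = 425.4415; b·c/n = 1650·590/5334 = 182.5084
OR_MH = (424.5517 + 425.4415) / (134.4416 + 182.5084) = 849.9932 / 316.9501 = 2.68179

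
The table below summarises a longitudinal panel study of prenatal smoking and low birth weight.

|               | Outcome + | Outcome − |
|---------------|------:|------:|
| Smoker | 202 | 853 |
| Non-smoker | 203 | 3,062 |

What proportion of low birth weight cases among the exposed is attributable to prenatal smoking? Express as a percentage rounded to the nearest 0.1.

Cells: a = 202, b = 853, c = 203, d = 3062.
Risk in exposed = 202/1055 = 0.19147; risk in unexposed = 203/3265 = 0.06217.
RR = 0.19147/0.06217 = 3.07954
AR% = (RR − 1)/RR × 100 = (3.07954 − 1)/3.07954 × 100 = 67.5276%

67.5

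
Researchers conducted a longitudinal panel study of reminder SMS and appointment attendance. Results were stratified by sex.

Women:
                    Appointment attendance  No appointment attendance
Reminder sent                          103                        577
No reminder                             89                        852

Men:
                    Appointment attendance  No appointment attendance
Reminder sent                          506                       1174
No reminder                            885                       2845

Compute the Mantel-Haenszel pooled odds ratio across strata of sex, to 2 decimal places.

OR_MH = Σ(aᵢdᵢ/nᵢ) / Σ(bᵢcᵢ/nᵢ), where nᵢ is the stratum total.
Stratum 1 (Women): n = 1621; a·d/n = 103·852/1621 = 54.1370; b·c/n = 577·89/1621 = 31.6798
Stratum 2 (Men): n = 5410; a·d/n = 506·2845/5410 = 266.0943; b·c/n = 1174·885/5410 = 192.0499
OR_MH = (54.1370 + 266.0943) / (31.6798 + 192.0499) = 320.2312 / 223.7297 = 1.43133

1.43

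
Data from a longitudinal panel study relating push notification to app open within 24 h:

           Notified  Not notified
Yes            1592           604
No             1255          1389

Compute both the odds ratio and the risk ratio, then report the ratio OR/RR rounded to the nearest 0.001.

Reading the table with exposure as columns: a = 1592 (Notified, case), b = 1255 (Notified, non-case), c = 604 (Not notified, case), d = 1389.
OR = (1592·1389)/(1255·604) = 2211288/758020 = 2.91719
Risk in exposed = 1592/2847 = 0.55919; risk in unexposed = 604/1993 = 0.30306; RR = 1.84513
OR/RR = 2.91719 / 1.84513 = 1.58102
The outcome is not rare, so the OR lies further from 1 than the RR.

1.581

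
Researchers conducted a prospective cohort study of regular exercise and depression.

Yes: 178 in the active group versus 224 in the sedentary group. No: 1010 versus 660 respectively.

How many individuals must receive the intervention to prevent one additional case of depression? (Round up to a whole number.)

10

Risk in treated group = 178/1188 = 0.14983; risk in control = 224/884 = 0.25339.
Absolute risk reduction = 0.25339 − 0.14983 = 0.10356
NNT = 1 / ARR = 1 / 0.10356 = 9.656 → round up → 10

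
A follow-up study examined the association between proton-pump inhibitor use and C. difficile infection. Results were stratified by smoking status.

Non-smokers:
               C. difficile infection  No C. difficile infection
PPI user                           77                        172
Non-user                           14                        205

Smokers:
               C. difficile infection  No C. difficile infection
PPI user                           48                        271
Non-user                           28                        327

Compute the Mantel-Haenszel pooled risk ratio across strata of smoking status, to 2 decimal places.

2.96

RR_MH = Σ(aᵢ·n₀ᵢ/nᵢ) / Σ(cᵢ·n₁ᵢ/nᵢ), with n₁ᵢ = aᵢ+bᵢ (exposed), n₀ᵢ = cᵢ+dᵢ (unexposed), nᵢ = n₁ᵢ+n₀ᵢ.
Stratum 1 (Non-smokers): n₁ = 249, n₀ = 219, n = 468; a·n₀/n = 77·219/468 = 36.0321; c·n₁/n = 14·249/468 = 7.4487
Stratum 2 (Smokers): n₁ = 319, n₀ = 355, n = 674; a·n₀/n = 48·355/674 = 25.2819; c·n₁/n = 28·319/674 = 13.2522
RR_MH = (36.0321 + 25.2819) / (7.4487 + 13.2522) = 61.3140 / 20.7009 = 2.96189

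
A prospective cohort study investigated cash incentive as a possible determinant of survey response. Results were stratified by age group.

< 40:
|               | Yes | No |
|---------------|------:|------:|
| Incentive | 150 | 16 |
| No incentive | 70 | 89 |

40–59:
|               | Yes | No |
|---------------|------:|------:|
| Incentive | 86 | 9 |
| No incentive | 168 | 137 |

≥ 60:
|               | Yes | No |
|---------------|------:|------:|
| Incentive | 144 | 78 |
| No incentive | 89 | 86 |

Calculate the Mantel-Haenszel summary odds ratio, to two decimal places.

OR_MH = Σ(aᵢdᵢ/nᵢ) / Σ(bᵢcᵢ/nᵢ), where nᵢ is the stratum total.
Stratum 1 (< 40): n = 325; a·d/n = 150·89/325 = 41.0769; b·c/n = 16·70/325 = 3.4462
Stratum 2 (40–59): n = 400; a·d/n = 86·137/400 = 29.4550; b·c/n = 9·168/400 = 3.7800
Stratum 3 (≥ 60): n = 397; a·d/n = 144·86/397 = 31.1940; b·c/n = 78·89/397 = 17.4861
OR_MH = (41.0769 + 29.4550 + 31.1940) / (3.4462 + 3.7800 + 17.4861) = 101.7259 / 24.7123 = 4.11641

4.12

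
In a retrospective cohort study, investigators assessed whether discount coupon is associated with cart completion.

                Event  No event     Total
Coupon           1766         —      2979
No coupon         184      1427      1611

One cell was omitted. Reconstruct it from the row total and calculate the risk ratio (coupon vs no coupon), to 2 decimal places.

5.19

The missing cell is in the exposed row: 2979 − 1766 = 1213.
So a = 1766, b = 1213, c = 184, d = 1427.
RR = [a/(a+b)] / [c/(c+d)] = (1766/2979) / (184/1611) = 0.59282/0.11421 = 5.19037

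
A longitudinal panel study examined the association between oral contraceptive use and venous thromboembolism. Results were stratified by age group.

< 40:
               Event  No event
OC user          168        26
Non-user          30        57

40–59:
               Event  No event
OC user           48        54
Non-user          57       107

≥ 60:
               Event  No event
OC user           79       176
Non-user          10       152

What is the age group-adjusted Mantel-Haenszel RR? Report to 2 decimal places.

2.31

RR_MH = Σ(aᵢ·n₀ᵢ/nᵢ) / Σ(cᵢ·n₁ᵢ/nᵢ), with n₁ᵢ = aᵢ+bᵢ (exposed), n₀ᵢ = cᵢ+dᵢ (unexposed), nᵢ = n₁ᵢ+n₀ᵢ.
Stratum 1 (< 40): n₁ = 194, n₀ = 87, n = 281; a·n₀/n = 168·87/281 = 52.0142; c·n₁/n = 30·194/281 = 20.7117
Stratum 2 (40–59): n₁ = 102, n₀ = 164, n = 266; a·n₀/n = 48·164/266 = 29.5940; c·n₁/n = 57·102/266 = 21.8571
Stratum 3 (≥ 60): n₁ = 255, n₀ = 162, n = 417; a·n₀/n = 79·162/417 = 30.6906; c·n₁/n = 10·255/417 = 6.1151
RR_MH = (52.0142 + 29.5940 + 30.6906) / (20.7117 + 21.8571 + 6.1151) = 112.2989 / 48.6840 = 2.30669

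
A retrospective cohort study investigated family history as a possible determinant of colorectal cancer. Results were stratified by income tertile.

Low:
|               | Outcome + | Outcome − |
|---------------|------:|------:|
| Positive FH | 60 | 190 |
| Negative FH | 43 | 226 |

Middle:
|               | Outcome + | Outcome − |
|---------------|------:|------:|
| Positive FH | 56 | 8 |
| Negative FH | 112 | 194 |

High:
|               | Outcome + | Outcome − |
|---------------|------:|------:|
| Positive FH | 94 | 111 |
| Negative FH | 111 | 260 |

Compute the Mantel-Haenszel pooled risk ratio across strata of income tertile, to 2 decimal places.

RR_MH = Σ(aᵢ·n₀ᵢ/nᵢ) / Σ(cᵢ·n₁ᵢ/nᵢ), with n₁ᵢ = aᵢ+bᵢ (exposed), n₀ᵢ = cᵢ+dᵢ (unexposed), nᵢ = n₁ᵢ+n₀ᵢ.
Stratum 1 (Low): n₁ = 250, n₀ = 269, n = 519; a·n₀/n = 60·269/519 = 31.0983; c·n₁/n = 43·250/519 = 20.7129
Stratum 2 (Middle): n₁ = 64, n₀ = 306, n = 370; a·n₀/n = 56·306/370 = 46.3135; c·n₁/n = 112·64/370 = 19.3730
Stratum 3 (High): n₁ = 205, n₀ = 371, n = 576; a·n₀/n = 94·371/576 = 60.5451; c·n₁/n = 111·205/576 = 39.5052
RR_MH = (31.0983 + 46.3135 + 60.5451) / (20.7129 + 19.3730 + 39.5052) = 137.9569 / 79.5911 = 1.73332

1.73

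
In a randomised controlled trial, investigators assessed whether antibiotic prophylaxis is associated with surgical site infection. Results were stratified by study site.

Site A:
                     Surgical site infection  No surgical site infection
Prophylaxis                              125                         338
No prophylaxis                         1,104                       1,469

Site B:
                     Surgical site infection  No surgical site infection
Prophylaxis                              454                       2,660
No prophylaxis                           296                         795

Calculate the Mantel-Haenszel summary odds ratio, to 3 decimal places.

0.472

OR_MH = Σ(aᵢdᵢ/nᵢ) / Σ(bᵢcᵢ/nᵢ), where nᵢ is the stratum total.
Stratum 1 (Site A): n = 3036; a·d/n = 125·1469/3036 = 60.4825; b·c/n = 338·1104/3036 = 122.9091
Stratum 2 (Site B): n = 4205; a·d/n = 454·795/4205 = 85.8335; b·c/n = 2660·296/4205 = 187.2438
OR_MH = (60.4825 + 85.8335) / (122.9091 + 187.2438) = 146.3161 / 310.1528 = 0.47175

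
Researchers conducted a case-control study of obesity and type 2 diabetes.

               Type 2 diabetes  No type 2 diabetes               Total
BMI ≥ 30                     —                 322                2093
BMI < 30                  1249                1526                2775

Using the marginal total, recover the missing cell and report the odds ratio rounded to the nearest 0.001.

6.720

The missing cell is in the exposed row: 2093 − 322 = 1771.
So a = 1771, b = 322, c = 1249, d = 1526.
OR = (a·d)/(b·c) = (1771 × 1526) / (322 × 1249) = 2702546 / 402178 = 6.71978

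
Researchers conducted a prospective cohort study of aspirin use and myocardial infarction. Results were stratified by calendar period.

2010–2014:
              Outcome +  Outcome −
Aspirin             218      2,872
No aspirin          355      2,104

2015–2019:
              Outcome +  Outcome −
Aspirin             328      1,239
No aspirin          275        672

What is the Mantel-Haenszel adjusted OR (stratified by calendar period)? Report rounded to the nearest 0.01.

0.53

OR_MH = Σ(aᵢdᵢ/nᵢ) / Σ(bᵢcᵢ/nᵢ), where nᵢ is the stratum total.
Stratum 1 (2010–2014): n = 5549; a·d/n = 218·2104/5549 = 82.6585; b·c/n = 2872·355/5549 = 183.7376
Stratum 2 (2015–2019): n = 2514; a·d/n = 328·672/2514 = 87.6754; b·c/n = 1239·275/2514 = 135.5310
OR_MH = (82.6585 + 87.6754) / (183.7376 + 135.5310) = 170.3339 / 319.2686 = 0.53351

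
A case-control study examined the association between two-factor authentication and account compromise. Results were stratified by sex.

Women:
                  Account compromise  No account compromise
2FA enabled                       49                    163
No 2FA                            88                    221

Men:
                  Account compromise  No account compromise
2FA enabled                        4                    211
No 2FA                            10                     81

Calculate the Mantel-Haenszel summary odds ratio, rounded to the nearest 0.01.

OR_MH = Σ(aᵢdᵢ/nᵢ) / Σ(bᵢcᵢ/nᵢ), where nᵢ is the stratum total.
Stratum 1 (Women): n = 521; a·d/n = 49·221/521 = 20.7850; b·c/n = 163·88/521 = 27.5317
Stratum 2 (Men): n = 306; a·d/n = 4·81/306 = 1.0588; b·c/n = 211·10/306 = 6.8954
OR_MH = (20.7850 + 1.0588) / (27.5317 + 6.8954) = 21.8439 / 34.4271 = 0.63450

0.63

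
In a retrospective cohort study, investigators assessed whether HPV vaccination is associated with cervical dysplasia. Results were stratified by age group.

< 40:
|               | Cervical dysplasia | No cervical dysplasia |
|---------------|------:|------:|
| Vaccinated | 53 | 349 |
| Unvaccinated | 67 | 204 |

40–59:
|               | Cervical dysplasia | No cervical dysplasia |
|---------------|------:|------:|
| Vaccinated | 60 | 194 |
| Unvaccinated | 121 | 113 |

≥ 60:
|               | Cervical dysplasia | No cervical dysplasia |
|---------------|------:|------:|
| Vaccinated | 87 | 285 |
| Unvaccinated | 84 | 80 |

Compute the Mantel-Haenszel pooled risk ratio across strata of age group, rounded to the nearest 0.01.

RR_MH = Σ(aᵢ·n₀ᵢ/nᵢ) / Σ(cᵢ·n₁ᵢ/nᵢ), with n₁ᵢ = aᵢ+bᵢ (exposed), n₀ᵢ = cᵢ+dᵢ (unexposed), nᵢ = n₁ᵢ+n₀ᵢ.
Stratum 1 (< 40): n₁ = 402, n₀ = 271, n = 673; a·n₀/n = 53·271/673 = 21.3418; c·n₁/n = 67·402/673 = 40.0208
Stratum 2 (40–59): n₁ = 254, n₀ = 234, n = 488; a·n₀/n = 60·234/488 = 28.7705; c·n₁/n = 121·254/488 = 62.9795
Stratum 3 (≥ 60): n₁ = 372, n₀ = 164, n = 536; a·n₀/n = 87·164/536 = 26.6194; c·n₁/n = 84·372/536 = 58.2985
RR_MH = (21.3418 + 28.7705 + 26.6194) / (40.0208 + 62.9795 + 58.2985) = 76.7316 / 161.2988 = 0.47571

0.48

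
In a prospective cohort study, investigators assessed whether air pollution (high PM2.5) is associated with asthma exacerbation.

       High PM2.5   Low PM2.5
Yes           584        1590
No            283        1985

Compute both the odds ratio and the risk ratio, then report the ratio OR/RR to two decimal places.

Reading the table with exposure as columns: a = 584 (High PM2.5, case), b = 283 (High PM2.5, non-case), c = 1590 (Low PM2.5, case), d = 1985.
OR = (584·1985)/(283·1590) = 1159240/449970 = 2.57626
Risk in exposed = 584/867 = 0.67359; risk in unexposed = 1590/3575 = 0.44476; RR = 1.51451
OR/RR = 2.57626 / 1.51451 = 1.70105
The outcome is not rare, so the OR lies further from 1 than the RR.

1.70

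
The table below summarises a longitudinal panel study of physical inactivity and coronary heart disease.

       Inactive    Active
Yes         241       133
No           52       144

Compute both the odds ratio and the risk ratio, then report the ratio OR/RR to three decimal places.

Reading the table with exposure as columns: a = 241 (Inactive, case), b = 52 (Inactive, non-case), c = 133 (Active, case), d = 144.
OR = (241·144)/(52·133) = 34704/6916 = 5.01793
Risk in exposed = 241/293 = 0.82253; risk in unexposed = 133/277 = 0.48014; RR = 1.71308
OR/RR = 5.01793 / 1.71308 = 2.92919
The outcome is not rare, so the OR lies further from 1 than the RR.

2.929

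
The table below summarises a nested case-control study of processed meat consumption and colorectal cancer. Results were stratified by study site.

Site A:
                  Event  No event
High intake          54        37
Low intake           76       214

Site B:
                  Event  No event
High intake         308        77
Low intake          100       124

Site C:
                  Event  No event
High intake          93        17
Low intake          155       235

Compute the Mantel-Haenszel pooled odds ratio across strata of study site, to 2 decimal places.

OR_MH = Σ(aᵢdᵢ/nᵢ) / Σ(bᵢcᵢ/nᵢ), where nᵢ is the stratum total.
Stratum 1 (Site A): n = 381; a·d/n = 54·214/381 = 30.3307; b·c/n = 37·76/381 = 7.3806
Stratum 2 (Site B): n = 609; a·d/n = 308·124/609 = 62.7126; b·c/n = 77·100/609 = 12.6437
Stratum 3 (Site C): n = 500; a·d/n = 93·235/500 = 43.7100; b·c/n = 17·155/500 = 5.2700
OR_MH = (30.3307 + 62.7126 + 43.7100) / (7.3806 + 12.6437 + 5.2700) = 136.7534 / 25.2943 = 5.40650

5.41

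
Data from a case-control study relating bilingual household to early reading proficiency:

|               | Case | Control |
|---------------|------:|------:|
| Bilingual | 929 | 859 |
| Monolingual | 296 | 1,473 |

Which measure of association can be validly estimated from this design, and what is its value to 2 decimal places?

5.38

Cells: a = 929, b = 859, c = 296, d = 1473.
This is a case-control study: participants were sampled on outcome status, so risks in the source population cannot be estimated directly — relative risk is not valid here. The odds ratio is the appropriate measure.
OR = (a·d)/(b·c) = (929 × 1473) / (859 × 296) = 1368417 / 254264 = 5.38187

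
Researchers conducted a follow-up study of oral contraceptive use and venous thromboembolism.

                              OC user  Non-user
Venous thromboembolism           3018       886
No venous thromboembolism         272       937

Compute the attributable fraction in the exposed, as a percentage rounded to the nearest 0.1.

Reading the table with exposure as columns: a = 3018 (OC user, case), b = 272 (OC user, non-case), c = 886 (Non-user, case), d = 937.
Risk in exposed = 3018/3290 = 0.91733; risk in unexposed = 886/1823 = 0.48601.
RR = 0.91733/0.48601 = 1.88745
AR% = (RR − 1)/RR × 100 = (1.88745 − 1)/1.88745 × 100 = 47.0186%

47.0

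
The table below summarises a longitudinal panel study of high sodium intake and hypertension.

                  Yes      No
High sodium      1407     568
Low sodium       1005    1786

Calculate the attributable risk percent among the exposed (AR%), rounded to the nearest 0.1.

49.5

Cells: a = 1407, b = 568, c = 1005, d = 1786.
Risk in exposed = 1407/1975 = 0.71241; risk in unexposed = 1005/2791 = 0.36009.
RR = 0.71241/0.36009 = 1.97843
AR% = (RR − 1)/RR × 100 = (1.97843 − 1)/1.97843 × 100 = 49.4549%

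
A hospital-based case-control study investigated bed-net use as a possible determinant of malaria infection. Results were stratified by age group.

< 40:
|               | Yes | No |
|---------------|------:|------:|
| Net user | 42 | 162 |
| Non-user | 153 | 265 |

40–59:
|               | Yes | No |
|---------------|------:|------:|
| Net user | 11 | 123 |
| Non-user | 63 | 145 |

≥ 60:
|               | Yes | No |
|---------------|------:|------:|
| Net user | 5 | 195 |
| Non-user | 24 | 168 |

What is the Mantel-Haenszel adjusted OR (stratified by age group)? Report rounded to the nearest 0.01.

0.33

OR_MH = Σ(aᵢdᵢ/nᵢ) / Σ(bᵢcᵢ/nᵢ), where nᵢ is the stratum total.
Stratum 1 (< 40): n = 622; a·d/n = 42·265/622 = 17.8939; b·c/n = 162·153/622 = 39.8489
Stratum 2 (40–59): n = 342; a·d/n = 11·145/342 = 4.6637; b·c/n = 123·63/342 = 22.6579
Stratum 3 (≥ 60): n = 392; a·d/n = 5·168/392 = 2.1429; b·c/n = 195·24/392 = 11.9388
OR_MH = (17.8939 + 4.6637 + 2.1429) / (39.8489 + 22.6579 + 11.9388) = 24.7005 / 74.4455 = 0.33179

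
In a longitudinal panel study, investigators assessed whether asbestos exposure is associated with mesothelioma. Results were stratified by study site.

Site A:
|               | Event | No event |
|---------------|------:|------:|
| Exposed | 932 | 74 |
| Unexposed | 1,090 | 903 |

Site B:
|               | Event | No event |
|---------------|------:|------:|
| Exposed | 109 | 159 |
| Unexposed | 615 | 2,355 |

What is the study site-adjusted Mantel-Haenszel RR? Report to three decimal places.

RR_MH = Σ(aᵢ·n₀ᵢ/nᵢ) / Σ(cᵢ·n₁ᵢ/nᵢ), with n₁ᵢ = aᵢ+bᵢ (exposed), n₀ᵢ = cᵢ+dᵢ (unexposed), nᵢ = n₁ᵢ+n₀ᵢ.
Stratum 1 (Site A): n₁ = 1006, n₀ = 1993, n = 2999; a·n₀/n = 932·1993/2999 = 619.3651; c·n₁/n = 1090·1006/2999 = 365.6352
Stratum 2 (Site B): n₁ = 268, n₀ = 2970, n = 3238; a·n₀/n = 109·2970/3238 = 99.9784; c·n₁/n = 615·268/3238 = 50.9018
RR_MH = (619.3651 + 99.9784) / (365.6352 + 50.9018) = 719.3435 / 416.5370 = 1.72696

1.727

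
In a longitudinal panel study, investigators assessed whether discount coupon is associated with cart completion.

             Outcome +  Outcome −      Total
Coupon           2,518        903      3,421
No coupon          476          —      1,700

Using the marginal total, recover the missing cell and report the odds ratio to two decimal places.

The missing cell is in the unexposed row: 1700 − 476 = 1224.
So a = 2518, b = 903, c = 476, d = 1224.
OR = (a·d)/(b·c) = (2518 × 1224) / (903 × 476) = 3082032 / 429828 = 7.17038

7.17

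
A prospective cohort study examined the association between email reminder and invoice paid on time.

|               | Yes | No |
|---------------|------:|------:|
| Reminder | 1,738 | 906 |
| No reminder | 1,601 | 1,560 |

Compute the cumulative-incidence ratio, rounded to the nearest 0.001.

1.298

Cells: a = 1738, b = 906, c = 1601, d = 1560.
Risk in exposed = 1738/2644 = 0.65734; risk in unexposed = 1601/3161 = 0.50649.
RR = 0.65734 / 0.50649 = 1.29784
The risk among the exposed is 1.30 times that among the unexposed.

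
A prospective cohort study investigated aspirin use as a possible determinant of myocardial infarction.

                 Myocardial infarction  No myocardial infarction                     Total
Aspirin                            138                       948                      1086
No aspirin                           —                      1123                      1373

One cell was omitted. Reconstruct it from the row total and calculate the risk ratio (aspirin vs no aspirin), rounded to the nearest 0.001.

The missing cell is in the unexposed row: 1373 − 1123 = 250.
So a = 138, b = 948, c = 250, d = 1123.
RR = [a/(a+b)] / [c/(c+d)] = (138/1086) / (250/1373) = 0.12707/0.18208 = 0.69788

0.698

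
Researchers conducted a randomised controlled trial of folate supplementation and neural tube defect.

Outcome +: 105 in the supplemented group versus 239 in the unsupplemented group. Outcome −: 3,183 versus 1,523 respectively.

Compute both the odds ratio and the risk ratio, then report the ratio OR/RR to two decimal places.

0.89

From the description: a = 105, b = 3183, c = 239, d = 1523.
OR = (105·1523)/(3183·239) = 159915/760737 = 0.21021
Risk in exposed = 105/3288 = 0.03193; risk in unexposed = 239/1762 = 0.13564; RR = 0.23543
OR/RR = 0.21021 / 0.23543 = 0.89287
The outcome is not rare, so the OR lies further from 1 than the RR.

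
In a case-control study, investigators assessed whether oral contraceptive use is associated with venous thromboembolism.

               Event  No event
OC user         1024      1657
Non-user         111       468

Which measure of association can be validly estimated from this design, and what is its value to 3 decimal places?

Cells: a = 1024, b = 1657, c = 111, d = 468.
This is a case-control study: participants were sampled on outcome status, so risks in the source population cannot be estimated directly — relative risk is not valid here. The odds ratio is the appropriate measure.
OR = (a·d)/(b·c) = (1024 × 468) / (1657 × 111) = 479232 / 183927 = 2.60556

2.606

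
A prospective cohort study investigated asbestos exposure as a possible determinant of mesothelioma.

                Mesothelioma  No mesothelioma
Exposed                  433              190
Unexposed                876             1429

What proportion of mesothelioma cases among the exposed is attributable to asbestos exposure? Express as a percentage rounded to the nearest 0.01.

Cells: a = 433, b = 190, c = 876, d = 1429.
Risk in exposed = 433/623 = 0.69502; risk in unexposed = 876/2305 = 0.38004.
RR = 0.69502/0.38004 = 1.82880
AR% = (RR − 1)/RR × 100 = (1.82880 − 1)/1.82880 × 100 = 45.3194%

45.32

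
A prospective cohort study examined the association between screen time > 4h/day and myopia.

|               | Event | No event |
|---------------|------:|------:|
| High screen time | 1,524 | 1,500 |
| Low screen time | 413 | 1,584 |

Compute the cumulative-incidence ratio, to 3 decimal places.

2.437

Cells: a = 1524, b = 1500, c = 413, d = 1584.
Risk in exposed = 1524/3024 = 0.50397; risk in unexposed = 413/1997 = 0.20681.
RR = 0.50397 / 0.20681 = 2.43686
The risk among the exposed is 2.44 times that among the unexposed.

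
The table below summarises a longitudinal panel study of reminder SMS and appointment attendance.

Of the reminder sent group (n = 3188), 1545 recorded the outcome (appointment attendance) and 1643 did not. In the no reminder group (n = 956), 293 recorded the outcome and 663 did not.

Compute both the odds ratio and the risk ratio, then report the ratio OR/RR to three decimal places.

1.346

From the description: a = 1545, b = 1643, c = 293, d = 663.
OR = (1545·663)/(1643·293) = 1024335/481399 = 2.12783
Risk in exposed = 1545/3188 = 0.48463; risk in unexposed = 293/956 = 0.30649; RR = 1.58125
OR/RR = 2.12783 / 1.58125 = 1.34566
The outcome is not rare, so the OR lies further from 1 than the RR.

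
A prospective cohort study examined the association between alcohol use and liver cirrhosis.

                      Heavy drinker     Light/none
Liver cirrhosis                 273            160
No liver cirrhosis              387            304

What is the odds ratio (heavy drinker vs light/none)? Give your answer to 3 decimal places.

1.340

Reading the table with exposure as columns: a = 273 (Heavy drinker, case), b = 387 (Heavy drinker, non-case), c = 160 (Light/none, case), d = 304.
OR = (a·d)/(b·c) = (273 × 304) / (387 × 160) = 82992 / 61920 = 1.34031
The odds of liver cirrhosis are about 1.34 times as high in the heavy drinker group.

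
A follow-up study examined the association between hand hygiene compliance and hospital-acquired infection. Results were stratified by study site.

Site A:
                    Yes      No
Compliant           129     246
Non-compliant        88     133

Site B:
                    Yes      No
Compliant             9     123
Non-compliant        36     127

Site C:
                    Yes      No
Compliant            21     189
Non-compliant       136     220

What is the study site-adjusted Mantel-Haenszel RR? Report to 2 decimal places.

0.54

RR_MH = Σ(aᵢ·n₀ᵢ/nᵢ) / Σ(cᵢ·n₁ᵢ/nᵢ), with n₁ᵢ = aᵢ+bᵢ (exposed), n₀ᵢ = cᵢ+dᵢ (unexposed), nᵢ = n₁ᵢ+n₀ᵢ.
Stratum 1 (Site A): n₁ = 375, n₀ = 221, n = 596; a·n₀/n = 129·221/596 = 47.8339; c·n₁/n = 88·375/596 = 55.3691
Stratum 2 (Site B): n₁ = 132, n₀ = 163, n = 295; a·n₀/n = 9·163/295 = 4.9729; c·n₁/n = 36·132/295 = 16.1085
Stratum 3 (Site C): n₁ = 210, n₀ = 356, n = 566; a·n₀/n = 21·356/566 = 13.2085; c·n₁/n = 136·210/566 = 50.4594
RR_MH = (47.8339 + 4.9729 + 13.2085) / (55.3691 + 16.1085 + 50.4594) = 66.0153 / 121.9370 = 0.54139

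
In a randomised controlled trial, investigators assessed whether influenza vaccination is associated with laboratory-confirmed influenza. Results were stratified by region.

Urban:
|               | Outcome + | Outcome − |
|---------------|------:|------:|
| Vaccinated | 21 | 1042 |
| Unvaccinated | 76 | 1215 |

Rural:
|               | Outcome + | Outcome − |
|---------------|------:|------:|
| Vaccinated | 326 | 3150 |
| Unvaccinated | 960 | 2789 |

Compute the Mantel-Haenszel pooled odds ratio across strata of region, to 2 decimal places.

OR_MH = Σ(aᵢdᵢ/nᵢ) / Σ(bᵢcᵢ/nᵢ), where nᵢ is the stratum total.
Stratum 1 (Urban): n = 2354; a·d/n = 21·1215/2354 = 10.8390; b·c/n = 1042·76/2354 = 33.6415
Stratum 2 (Rural): n = 7225; a·d/n = 326·2789/7225 = 125.8428; b·c/n = 3150·960/7225 = 418.5467
OR_MH = (10.8390 + 125.8428) / (33.6415 + 418.5467) = 136.6818 / 452.1882 = 0.30227

0.30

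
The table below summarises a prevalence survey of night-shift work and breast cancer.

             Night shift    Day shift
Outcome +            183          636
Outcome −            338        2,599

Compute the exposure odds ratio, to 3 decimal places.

Reading the table with exposure as columns: a = 183 (Night shift, case), b = 338 (Night shift, non-case), c = 636 (Day shift, case), d = 2599.
OR = (a·d)/(b·c) = (183 × 2599) / (338 × 636) = 475617 / 214968 = 2.21250
The odds of breast cancer are about 2.21 times as high in the night shift group.

2.213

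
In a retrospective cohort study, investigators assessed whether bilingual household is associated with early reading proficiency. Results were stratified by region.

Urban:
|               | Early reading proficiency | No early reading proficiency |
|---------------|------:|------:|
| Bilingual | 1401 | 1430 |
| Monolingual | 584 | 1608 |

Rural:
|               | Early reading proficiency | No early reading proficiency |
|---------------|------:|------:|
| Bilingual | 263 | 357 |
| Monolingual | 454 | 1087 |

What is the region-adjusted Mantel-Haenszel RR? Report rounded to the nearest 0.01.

RR_MH = Σ(aᵢ·n₀ᵢ/nᵢ) / Σ(cᵢ·n₁ᵢ/nᵢ), with n₁ᵢ = aᵢ+bᵢ (exposed), n₀ᵢ = cᵢ+dᵢ (unexposed), nᵢ = n₁ᵢ+n₀ᵢ.
Stratum 1 (Urban): n₁ = 2831, n₀ = 2192, n = 5023; a·n₀/n = 1401·2192/5023 = 611.3860; c·n₁/n = 584·2831/5023 = 329.1467
Stratum 2 (Rural): n₁ = 620, n₀ = 1541, n = 2161; a·n₀/n = 263·1541/2161 = 187.5442; c·n₁/n = 454·620/2161 = 130.2545
RR_MH = (611.3860 + 187.5442) / (329.1467 + 130.2545) = 798.9302 / 459.4012 = 1.73907

1.74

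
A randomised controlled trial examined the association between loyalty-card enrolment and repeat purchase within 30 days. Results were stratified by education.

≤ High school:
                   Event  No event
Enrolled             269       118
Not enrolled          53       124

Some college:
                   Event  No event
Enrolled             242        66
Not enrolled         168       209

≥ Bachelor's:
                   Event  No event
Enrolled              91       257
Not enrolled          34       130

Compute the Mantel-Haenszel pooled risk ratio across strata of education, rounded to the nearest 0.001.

RR_MH = Σ(aᵢ·n₀ᵢ/nᵢ) / Σ(cᵢ·n₁ᵢ/nᵢ), with n₁ᵢ = aᵢ+bᵢ (exposed), n₀ᵢ = cᵢ+dᵢ (unexposed), nᵢ = n₁ᵢ+n₀ᵢ.
Stratum 1 (≤ High school): n₁ = 387, n₀ = 177, n = 564; a·n₀/n = 269·177/564 = 84.4202; c·n₁/n = 53·387/564 = 36.3670
Stratum 2 (Some college): n₁ = 308, n₀ = 377, n = 685; a·n₀/n = 242·377/685 = 133.1883; c·n₁/n = 168·308/685 = 75.5387
Stratum 3 (≥ Bachelor's): n₁ = 348, n₀ = 164, n = 512; a·n₀/n = 91·164/512 = 29.1484; c·n₁/n = 34·348/512 = 23.1094
RR_MH = (84.4202 + 133.1883 + 29.1484) / (36.3670 + 75.5387 + 23.1094) = 246.7570 / 135.0151 = 1.82763

1.828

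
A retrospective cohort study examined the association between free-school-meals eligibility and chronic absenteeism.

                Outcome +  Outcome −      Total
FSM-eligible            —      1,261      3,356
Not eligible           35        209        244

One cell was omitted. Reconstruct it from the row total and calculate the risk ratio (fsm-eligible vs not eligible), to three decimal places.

The missing cell is in the exposed row: 3356 − 1261 = 2095.
So a = 2095, b = 1261, c = 35, d = 209.
RR = [a/(a+b)] / [c/(c+d)] = (2095/3356) / (35/244) = 0.62426/0.14344 = 4.35195

4.352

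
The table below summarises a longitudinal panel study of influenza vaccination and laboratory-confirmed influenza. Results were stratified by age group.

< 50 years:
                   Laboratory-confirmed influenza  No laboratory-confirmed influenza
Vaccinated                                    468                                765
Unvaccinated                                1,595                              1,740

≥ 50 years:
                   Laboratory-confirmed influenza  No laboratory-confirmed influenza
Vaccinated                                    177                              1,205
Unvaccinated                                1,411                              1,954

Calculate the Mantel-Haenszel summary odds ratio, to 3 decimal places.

0.402

OR_MH = Σ(aᵢdᵢ/nᵢ) / Σ(bᵢcᵢ/nᵢ), where nᵢ is the stratum total.
Stratum 1 (< 50 years): n = 4568; a·d/n = 468·1740/4568 = 178.2662; b·c/n = 765·1595/4568 = 267.1136
Stratum 2 (≥ 50 years): n = 4747; a·d/n = 177·1954/4747 = 72.8582; b·c/n = 1205·1411/4747 = 358.1746
OR_MH = (178.2662 + 72.8582) / (267.1136 + 358.1746) = 251.1244 / 625.2883 = 0.40161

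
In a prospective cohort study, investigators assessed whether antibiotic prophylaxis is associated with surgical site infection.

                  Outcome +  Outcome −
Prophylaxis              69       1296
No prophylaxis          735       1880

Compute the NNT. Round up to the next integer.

Risk in treated group = 69/1365 = 0.05055; risk in control = 735/2615 = 0.28107.
Absolute risk reduction = 0.28107 − 0.05055 = 0.23052
NNT = 1 / ARR = 1 / 0.23052 = 4.338 → round up → 5

5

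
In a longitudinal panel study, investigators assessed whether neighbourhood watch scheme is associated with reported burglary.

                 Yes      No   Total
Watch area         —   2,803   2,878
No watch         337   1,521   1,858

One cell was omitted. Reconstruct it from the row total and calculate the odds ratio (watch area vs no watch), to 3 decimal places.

0.121

The missing cell is in the exposed row: 2878 − 2803 = 75.
So a = 75, b = 2803, c = 337, d = 1521.
OR = (a·d)/(b·c) = (75 × 1521) / (2803 × 337) = 114075 / 944611 = 0.12076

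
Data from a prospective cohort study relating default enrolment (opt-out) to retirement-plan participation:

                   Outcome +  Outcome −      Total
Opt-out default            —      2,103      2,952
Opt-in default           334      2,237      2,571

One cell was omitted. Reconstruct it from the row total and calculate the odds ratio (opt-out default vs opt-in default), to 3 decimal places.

The missing cell is in the exposed row: 2952 − 2103 = 849.
So a = 849, b = 2103, c = 334, d = 2237.
OR = (a·d)/(b·c) = (849 × 2237) / (2103 × 334) = 1899213 / 702402 = 2.70388

2.704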